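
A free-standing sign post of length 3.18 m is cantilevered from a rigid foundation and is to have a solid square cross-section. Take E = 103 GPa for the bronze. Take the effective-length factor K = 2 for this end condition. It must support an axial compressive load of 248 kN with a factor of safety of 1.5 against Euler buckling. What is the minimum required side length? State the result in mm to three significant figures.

a ≈ 115 mm

Required P_cr = n·P = 1.5 × 248 = 372.0 kN
L_e = K·L = 2 × 3.18 = 6.360 m
Required I = P_cr·L_e²/(π²E) = 3.720×10^5 × 6.360² / (π² × 1.03×10^11) = 1.480×10^-5 m⁴
I_req = 1.480×10^7 mm⁴
Solid square: I = a⁴/12  ⇒  a = (12I)^(1/4) = (12×1.480×10^7)^(1/4) = 115 mm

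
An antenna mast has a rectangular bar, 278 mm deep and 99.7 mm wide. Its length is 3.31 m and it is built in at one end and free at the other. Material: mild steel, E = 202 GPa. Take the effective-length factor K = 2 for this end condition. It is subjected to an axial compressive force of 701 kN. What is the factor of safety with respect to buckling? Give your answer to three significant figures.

n ≈ 1.49

Buckling occurs about the weak axis: I_min = h·b³/12 with b = 99.7 mm (the shorter side).
I_min = 278×99.7³/12 = 2.296×10^7 mm⁴
I = 2.296×10^7 mm⁴ = 2.296×10^-5 m⁴
Effective length L_e = K·L = 2 × 3.31 = 6.620 m
P_cr = π²EI / L_e² = π² × 202×10⁹ × 2.296×10^-5 / 6.620² = 1.044×10^6 N
Factor of safety n = P_cr / P = 1044.4 / 701 = 1.49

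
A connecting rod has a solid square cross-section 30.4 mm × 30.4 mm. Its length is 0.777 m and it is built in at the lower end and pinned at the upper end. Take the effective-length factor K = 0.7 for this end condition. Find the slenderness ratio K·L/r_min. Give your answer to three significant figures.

λ ≈ 62.0

I = a⁴/12 = 30.4⁴/12 = 7.117×10^4 mm⁴
A = 924.2 mm²;  r_min = √(I/A) = √(7.117×10^4/924.2) = 8.776 mm
L_e = K·L = 0.7 × 0.777 m = 0.5439 m = 543.90 mm
λ = L_e / r_min = 543.90 / 8.776 = 62.0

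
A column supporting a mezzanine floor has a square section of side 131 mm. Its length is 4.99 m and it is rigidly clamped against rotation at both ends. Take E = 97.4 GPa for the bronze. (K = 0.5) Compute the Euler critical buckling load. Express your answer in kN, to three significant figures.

I = a⁴/12 = 131⁴/12 = 2.454×10^7 mm⁴
I = 2.454×10^7 mm⁴ = 2.454×10^-5 m⁴
Effective length L_e = K·L = 0.5 × 4.99 = 2.495 m
P_cr = π²EI / L_e² = π² × 97.4×10⁹ × 2.454×10^-5 / 2.495² = 3.790×10^6 N

P_cr ≈ 3790 kN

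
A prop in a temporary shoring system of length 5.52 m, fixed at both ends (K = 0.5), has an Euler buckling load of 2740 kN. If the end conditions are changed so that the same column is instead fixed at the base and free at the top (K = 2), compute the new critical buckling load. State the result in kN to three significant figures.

P_cr ≈ 171 kN

P_cr ∝ 1/K², so P_cr,new = P_cr,old × (K_old/K_new)² = 2740 × (0.5/2)²
= 2740 × 0.06250 = 171 kN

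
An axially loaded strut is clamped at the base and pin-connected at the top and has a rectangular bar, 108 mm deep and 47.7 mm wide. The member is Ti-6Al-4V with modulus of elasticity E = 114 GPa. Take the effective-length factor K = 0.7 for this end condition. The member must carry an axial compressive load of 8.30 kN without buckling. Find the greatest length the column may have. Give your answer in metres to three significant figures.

Buckling occurs about the weak axis: I_min = h·b³/12 with b = 47.7 mm (the shorter side).
I_min = 108×47.7³/12 = 9.768×10^5 mm⁴
I = 9.768×10^-7 m⁴
At the buckling limit P_cr = P = 8.300×10^3 N
From P_cr = π²EI/(K·L)²:  L = (1/K)·√(π²EI/P_cr) = (1/0.7)·√(π²×1.14×10^11×9.768×10^-7/8.300×10^3)
L = 16.4 m

L_max ≈ 16.4 m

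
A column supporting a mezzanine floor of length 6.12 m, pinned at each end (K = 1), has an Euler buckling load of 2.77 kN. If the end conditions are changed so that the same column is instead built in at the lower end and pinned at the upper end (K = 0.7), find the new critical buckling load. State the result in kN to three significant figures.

P_cr ∝ 1/K², so P_cr,new = P_cr,old × (K_old/K_new)² = 2.77 × (1/0.7)²
= 2.77 × 2.041 = 5.65 kN

P_cr ≈ 5.65 kN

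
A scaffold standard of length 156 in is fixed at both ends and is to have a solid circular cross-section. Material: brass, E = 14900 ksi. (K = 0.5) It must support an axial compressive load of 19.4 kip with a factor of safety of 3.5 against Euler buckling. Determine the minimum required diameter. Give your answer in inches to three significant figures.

d ≈ 2.75 in

Required P_cr = n·P = 3.5 × 19.4 = 67.90 kip
L_e = K·L = 0.5 × 156 = 78.00 in
Required I = P_cr·L_e²/(π²E) = 6.790×10^4 × 78.00² / (π² × 1.49×10^7) = 2.809 in⁴
Solid circle: I = πd⁴/64  ⇒  d = (64I/π)^(1/4) = (64×2.809/π)^(1/4) = 2.75 in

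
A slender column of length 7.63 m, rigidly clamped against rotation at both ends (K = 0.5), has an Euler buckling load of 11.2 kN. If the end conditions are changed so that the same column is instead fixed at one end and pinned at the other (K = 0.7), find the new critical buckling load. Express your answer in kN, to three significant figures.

P_cr ≈ 5.71 kN

P_cr ∝ 1/K², so P_cr,new = P_cr,old × (K_old/K_new)² = 11.2 × (0.5/0.7)²
= 11.2 × 0.5102 = 5.71 kN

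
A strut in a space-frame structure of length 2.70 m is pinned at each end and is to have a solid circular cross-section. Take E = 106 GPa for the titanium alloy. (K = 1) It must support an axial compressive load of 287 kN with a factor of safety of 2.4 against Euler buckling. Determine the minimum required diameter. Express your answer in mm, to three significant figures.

d ≈ 99.4 mm

Required P_cr = n·P = 2.4 × 287 = 688.8 kN
L_e = K·L = 1 × 2.70 = 2.700 m
Required I = P_cr·L_e²/(π²E) = 6.888×10^5 × 2.700² / (π² × 1.06×10^11) = 4.800×10^-6 m⁴
I_req = 4.800×10^6 mm⁴
Solid circle: I = πd⁴/64  ⇒  d = (64I/π)^(1/4) = (64×4.800×10^6/π)^(1/4) = 99.4 mm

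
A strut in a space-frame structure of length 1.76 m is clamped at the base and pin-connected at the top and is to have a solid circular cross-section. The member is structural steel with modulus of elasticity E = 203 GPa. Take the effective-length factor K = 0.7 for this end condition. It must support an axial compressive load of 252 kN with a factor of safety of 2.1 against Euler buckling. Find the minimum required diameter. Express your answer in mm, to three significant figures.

Required P_cr = n·P = 2.1 × 252 = 529.2 kN
L_e = K·L = 0.7 × 1.76 = 1.232 m
Required I = P_cr·L_e²/(π²E) = 5.292×10^5 × 1.232² / (π² × 2.03×10^11) = 4.009×10^-7 m⁴
I_req = 4.009×10^5 mm⁴
Solid circle: I = πd⁴/64  ⇒  d = (64I/π)^(1/4) = (64×4.009×10^5/π)^(1/4) = 53.5 mm

d ≈ 53.5 mm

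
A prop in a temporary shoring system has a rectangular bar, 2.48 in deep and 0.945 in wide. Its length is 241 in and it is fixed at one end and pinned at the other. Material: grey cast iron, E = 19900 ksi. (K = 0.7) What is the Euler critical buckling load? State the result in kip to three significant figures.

P_cr ≈ 1.20 kip

Buckling occurs about the weak axis: I_min = h·b³/12 with b = 0.945 in (the shorter side).
I_min = 2.48×0.945³/12 = 0.1744 in⁴
Effective length L_e = K·L = 0.7 × 241 = 168.7 in
P_cr = π²EI / L_e² = π² × 19900×10³ × 0.1744 / 168.7² = 1.204×10^3 lb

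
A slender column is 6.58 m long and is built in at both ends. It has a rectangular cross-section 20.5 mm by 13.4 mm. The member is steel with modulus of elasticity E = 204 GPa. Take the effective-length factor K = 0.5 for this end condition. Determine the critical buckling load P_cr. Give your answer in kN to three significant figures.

P_cr ≈ 0.765 kN

Buckling occurs about the weak axis: I_min = h·b³/12 with b = 13.4 mm (the shorter side).
I_min = 20.5×13.4³/12 = 4.110×10^3 mm⁴
I = 4.110×10^3 mm⁴ = 4.110×10^-9 m⁴
Effective length L_e = K·L = 0.5 × 6.58 = 3.290 m
P_cr = π²EI / L_e² = π² × 204×10⁹ × 4.110×10^-9 / 3.290² = 764.6 N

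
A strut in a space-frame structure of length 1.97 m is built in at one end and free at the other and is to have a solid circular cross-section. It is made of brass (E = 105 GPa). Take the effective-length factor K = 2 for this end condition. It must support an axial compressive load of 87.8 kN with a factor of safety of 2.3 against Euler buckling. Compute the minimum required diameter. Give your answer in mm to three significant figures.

d ≈ 88.6 mm

Required P_cr = n·P = 2.3 × 87.8 = 201.9 kN
L_e = K·L = 2 × 1.97 = 3.940 m
Required I = P_cr·L_e²/(π²E) = 2.019×10^5 × 3.940² / (π² × 1.05×10^11) = 3.025×10^-6 m⁴
I_req = 3.025×10^6 mm⁴
Solid circle: I = πd⁴/64  ⇒  d = (64I/π)^(1/4) = (64×3.025×10^6/π)^(1/4) = 88.6 mm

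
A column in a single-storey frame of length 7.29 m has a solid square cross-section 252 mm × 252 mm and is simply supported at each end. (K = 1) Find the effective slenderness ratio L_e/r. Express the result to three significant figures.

I = a⁴/12 = 252⁴/12 = 3.361×10^8 mm⁴
A = 6.350×10^4 mm²;  r_min = √(I/A) = √(3.361×10^8/6.350×10^4) = 72.75 mm
L_e = K·L = 1 × 7.29 m = 7.290 m = 7290.0 mm
λ = L_e / r_min = 7290.0 / 72.75 = 100

λ ≈ 100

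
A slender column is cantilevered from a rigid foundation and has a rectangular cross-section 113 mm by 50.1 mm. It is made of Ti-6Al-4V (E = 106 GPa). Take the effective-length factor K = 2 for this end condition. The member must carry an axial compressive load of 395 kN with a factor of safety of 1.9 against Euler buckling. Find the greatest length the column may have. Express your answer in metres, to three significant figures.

L_max ≈ 0.642 m

Buckling occurs about the weak axis: I_min = h·b³/12 with b = 50.1 mm (the shorter side).
I_min = 113×50.1³/12 = 1.184×10^6 mm⁴
I = 1.184×10^-6 m⁴
Required critical load P_cr = n·P = 1.9 × 395 = 750.5 kN = 7.505×10^5 N
From P_cr = π²EI/(K·L)²:  L = (1/K)·√(π²EI/P_cr) = (1/2)·√(π²×1.06×10^11×1.184×10^-6/7.505×10^5)
L = 0.642 m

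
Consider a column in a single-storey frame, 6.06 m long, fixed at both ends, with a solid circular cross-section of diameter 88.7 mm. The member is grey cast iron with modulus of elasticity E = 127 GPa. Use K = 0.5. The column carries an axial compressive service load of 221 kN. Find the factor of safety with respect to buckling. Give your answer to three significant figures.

n ≈ 1.88

I = πd⁴/64 = π×88.7⁴/64 = 3.039×10^6 mm⁴
I = 3.039×10^6 mm⁴ = 3.039×10^-6 m⁴
Effective length L_e = K·L = 0.5 × 6.06 = 3.030 m
P_cr = π²EI / L_e² = π² × 127×10⁹ × 3.039×10^-6 / 3.030² = 4.148×10^5 N
Factor of safety n = P_cr / P = 414.84 / 221 = 1.88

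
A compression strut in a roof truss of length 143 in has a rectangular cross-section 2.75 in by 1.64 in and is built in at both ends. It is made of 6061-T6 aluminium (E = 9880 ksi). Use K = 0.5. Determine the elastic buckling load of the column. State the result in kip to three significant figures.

Buckling occurs about the weak axis: I_min = h·b³/12 with b = 1.64 in (the shorter side).
I_min = 2.75×1.64³/12 = 1.011 in⁴
Effective length L_e = K·L = 0.5 × 143 = 71.50 in
P_cr = π²EI / L_e² = π² × 9880×10³ × 1.011 / 71.50² = 1.928×10^4 lb

P_cr ≈ 19.3 kip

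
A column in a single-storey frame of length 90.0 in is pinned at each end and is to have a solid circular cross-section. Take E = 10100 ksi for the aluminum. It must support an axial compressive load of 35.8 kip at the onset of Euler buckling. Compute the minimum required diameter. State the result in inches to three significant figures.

L_e = K·L = 1 × 90.0 = 90.00 in
Required I = P_cr·L_e²/(π²E) = 3.580×10^4 × 90.00² / (π² × 1.01×10^7) = 2.909 in⁴
Solid circle: I = πd⁴/64  ⇒  d = (64I/π)^(1/4) = (64×2.909/π)^(1/4) = 2.77 in

d ≈ 2.77 in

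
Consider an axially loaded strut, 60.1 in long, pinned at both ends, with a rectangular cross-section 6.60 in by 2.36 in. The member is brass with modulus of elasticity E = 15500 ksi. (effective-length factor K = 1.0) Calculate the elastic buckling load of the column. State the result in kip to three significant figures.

P_cr ≈ 306 kip

Buckling occurs about the weak axis: I_min = h·b³/12 with b = 2.36 in (the shorter side).
I_min = 6.60×2.36³/12 = 7.229 in⁴
Effective length L_e = K·L = 1 × 60.1 = 60.10 in
P_cr = π²EI / L_e² = π² × 15500×10³ × 7.229 / 60.10² = 3.062×10^5 lb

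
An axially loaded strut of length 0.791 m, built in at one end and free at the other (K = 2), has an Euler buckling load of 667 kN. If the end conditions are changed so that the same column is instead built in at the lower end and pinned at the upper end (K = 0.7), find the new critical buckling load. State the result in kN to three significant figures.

P_cr ∝ 1/K², so P_cr,new = P_cr,old × (K_old/K_new)² = 667 × (2/0.7)²
= 667 × 8.163 = 5440 kN

P_cr ≈ 5440 kN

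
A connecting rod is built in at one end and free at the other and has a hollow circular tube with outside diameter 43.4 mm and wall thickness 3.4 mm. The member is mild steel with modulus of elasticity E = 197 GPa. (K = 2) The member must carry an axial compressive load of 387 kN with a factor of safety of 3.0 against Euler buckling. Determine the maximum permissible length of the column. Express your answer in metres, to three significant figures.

L_max ≈ 0.190 m

Inner diameter d_i = 43.4 − 2×3.4 = 36.60 mm
I = π(d_o⁴ − d_i⁴)/64 = π(43.4⁴ − 36.60⁴)/64 = 8.607×10^4 mm⁴
I = 8.607×10^-8 m⁴
Required critical load P_cr = n·P = 3.0 × 387 = 1161 kN = 1.161×10^6 N
From P_cr = π²EI/(K·L)²:  L = (1/K)·√(π²EI/P_cr) = (1/2)·√(π²×1.97×10^11×8.607×10^-8/1.161×10^6)
L = 0.190 m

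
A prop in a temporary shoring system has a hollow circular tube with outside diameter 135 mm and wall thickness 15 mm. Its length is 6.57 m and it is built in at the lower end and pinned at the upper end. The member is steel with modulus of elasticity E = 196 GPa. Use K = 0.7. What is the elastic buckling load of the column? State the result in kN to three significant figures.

Inner diameter d_i = 135 − 2×15 = 105.0 mm
I = π(d_o⁴ − d_i⁴)/64 = π(135⁴ − 105.0⁴)/64 = 1.034×10^7 mm⁴
I = 1.034×10^7 mm⁴ = 1.034×10^-5 m⁴
Effective length L_e = K·L = 0.7 × 6.57 = 4.599 m
P_cr = π²EI / L_e² = π² × 196×10⁹ × 1.034×10^-5 / 4.599² = 9.455×10^5 N

P_cr ≈ 945 kN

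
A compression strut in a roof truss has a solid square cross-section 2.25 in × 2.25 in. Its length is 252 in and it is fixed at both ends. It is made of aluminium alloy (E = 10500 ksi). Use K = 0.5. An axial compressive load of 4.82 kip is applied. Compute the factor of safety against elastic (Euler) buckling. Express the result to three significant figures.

n ≈ 2.89

I = a⁴/12 = 2.25⁴/12 = 2.136 in⁴
Effective length L_e = K·L = 0.5 × 252 = 126.0 in
P_cr = π²EI / L_e² = π² × 10500×10³ × 2.136 / 126.0² = 1.394×10^4 lb
Factor of safety n = P_cr / P = 13.941 / 4.82 = 2.89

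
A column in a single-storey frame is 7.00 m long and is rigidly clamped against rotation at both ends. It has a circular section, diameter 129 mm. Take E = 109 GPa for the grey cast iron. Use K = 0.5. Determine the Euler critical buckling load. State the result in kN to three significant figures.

I = πd⁴/64 = π×129⁴/64 = 1.359×10^7 mm⁴
I = 1.359×10^7 mm⁴ = 1.359×10^-5 m⁴
Effective length L_e = K·L = 0.5 × 7.00 = 3.500 m
P_cr = π²EI / L_e² = π² × 109×10⁹ × 1.359×10^-5 / 3.500² = 1.194×10^6 N

P_cr ≈ 1190 kN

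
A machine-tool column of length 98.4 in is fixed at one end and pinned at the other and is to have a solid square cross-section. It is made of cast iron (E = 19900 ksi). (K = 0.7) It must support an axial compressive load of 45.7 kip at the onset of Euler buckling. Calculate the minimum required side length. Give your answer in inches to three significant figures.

L_e = K·L = 0.7 × 98.4 = 68.88 in
Required I = P_cr·L_e²/(π²E) = 4.570×10^4 × 68.88² / (π² × 1.99×10^7) = 1.104 in⁴
Solid square: I = a⁴/12  ⇒  a = (12I)^(1/4) = (12×1.104)^(1/4) = 1.91 in

a ≈ 1.91 in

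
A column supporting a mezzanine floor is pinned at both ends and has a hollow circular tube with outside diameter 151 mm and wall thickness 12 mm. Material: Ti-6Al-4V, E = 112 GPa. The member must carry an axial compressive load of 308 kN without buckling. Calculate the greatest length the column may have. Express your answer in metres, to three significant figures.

L_max ≈ 6.76 m

Inner diameter d_i = 151 − 2×12 = 127.0 mm
I = π(d_o⁴ − d_i⁴)/64 = π(151⁴ − 127.0⁴)/64 = 1.275×10^7 mm⁴
I = 1.275×10^-5 m⁴
At the buckling limit P_cr = P = 3.080×10^5 N
From P_cr = π²EI/(K·L)²:  L = (1/K)·√(π²EI/P_cr) = (1/1)·√(π²×1.12×10^11×1.275×10^-5/3.080×10^5)
L = 6.76 m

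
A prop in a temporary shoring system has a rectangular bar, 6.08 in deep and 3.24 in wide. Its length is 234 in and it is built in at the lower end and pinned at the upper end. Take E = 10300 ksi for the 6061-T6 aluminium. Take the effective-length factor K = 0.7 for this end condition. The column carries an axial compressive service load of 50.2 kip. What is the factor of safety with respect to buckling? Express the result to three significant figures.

n ≈ 1.30

Buckling occurs about the weak axis: I_min = h·b³/12 with b = 3.24 in (the shorter side).
I_min = 6.08×3.24³/12 = 17.23 in⁴
Effective length L_e = K·L = 0.7 × 234 = 163.8 in
P_cr = π²EI / L_e² = π² × 10300×10³ × 17.23 / 163.8² = 6.529×10^4 lb
Factor of safety n = P_cr / P = 65.293 / 50.2 = 1.30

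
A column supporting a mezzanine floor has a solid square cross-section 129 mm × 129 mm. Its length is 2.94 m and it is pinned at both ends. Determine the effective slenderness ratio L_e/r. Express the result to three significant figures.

λ ≈ 78.9

For a square r = a/√12 = 129/√12 = 37.24 mm
L_e = K·L = 1 × 2.94 m = 2.940 m = 2940.0 mm
λ = L_e / r_min = 2940.0 / 37.24 = 78.9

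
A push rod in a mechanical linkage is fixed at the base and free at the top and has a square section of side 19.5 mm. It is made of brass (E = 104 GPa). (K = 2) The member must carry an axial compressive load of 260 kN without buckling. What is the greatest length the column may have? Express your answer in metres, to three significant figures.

L_max ≈ 0.109 m

I = a⁴/12 = 19.5⁴/12 = 1.205×10^4 mm⁴
I = 1.205×10^-8 m⁴
At the buckling limit P_cr = P = 2.600×10^5 N
From P_cr = π²EI/(K·L)²:  L = (1/K)·√(π²EI/P_cr) = (1/2)·√(π²×1.04×10^11×1.205×10^-8/2.600×10^5)
L = 0.109 m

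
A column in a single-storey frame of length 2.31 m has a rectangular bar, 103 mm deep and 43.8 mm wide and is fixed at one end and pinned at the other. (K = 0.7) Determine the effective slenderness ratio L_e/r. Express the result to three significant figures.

Buckling occurs about the weak axis: I_min = h·b³/12 with b = 43.8 mm (the shorter side).
I_min = 103×43.8³/12 = 7.212×10^5 mm⁴
A = 4.511×10^3 mm²;  r_min = √(I/A) = √(7.212×10^5/4.511×10^3) = 12.64 mm
L_e = K·L = 0.7 × 2.31 m = 1.617 m = 1617.0 mm
λ = L_e / r_min = 1617.0 / 12.64 = 128

λ ≈ 128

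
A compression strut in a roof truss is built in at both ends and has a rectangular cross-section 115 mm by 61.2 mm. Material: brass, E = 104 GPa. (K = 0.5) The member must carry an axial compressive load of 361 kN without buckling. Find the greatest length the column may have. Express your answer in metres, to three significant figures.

Buckling occurs about the weak axis: I_min = h·b³/12 with b = 61.2 mm (the shorter side).
I_min = 115×61.2³/12 = 2.197×10^6 mm⁴
I = 2.197×10^-6 m⁴
At the buckling limit P_cr = P = 3.610×10^5 N
From P_cr = π²EI/(K·L)²:  L = (1/K)·√(π²EI/P_cr) = (1/0.5)·√(π²×1.04×10^11×2.197×10^-6/3.610×10^5)
L = 5.00 m

L_max ≈ 5.00 m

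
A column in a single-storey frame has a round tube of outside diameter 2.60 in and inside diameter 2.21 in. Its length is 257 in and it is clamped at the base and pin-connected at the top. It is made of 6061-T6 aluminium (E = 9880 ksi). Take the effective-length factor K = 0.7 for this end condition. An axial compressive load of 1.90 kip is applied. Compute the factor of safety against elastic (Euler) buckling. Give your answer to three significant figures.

n ≈ 1.70

d_o = 2.60 in, d_i = 2.21 in
I = π(d_o⁴ − d_i⁴)/64 = π(2.60⁴ − 2.210⁴)/64 = 1.072 in⁴
Effective length L_e = K·L = 0.7 × 257 = 179.9 in
P_cr = π²EI / L_e² = π² × 9880×10³ × 1.072 / 179.9² = 3.231×10^3 lb
Factor of safety n = P_cr / P = 3.2306 / 1.90 = 1.70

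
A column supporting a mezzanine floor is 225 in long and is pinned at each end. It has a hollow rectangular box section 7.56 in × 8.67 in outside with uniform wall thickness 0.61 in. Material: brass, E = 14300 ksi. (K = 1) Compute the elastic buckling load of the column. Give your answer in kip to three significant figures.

P_cr ≈ 429 kip

Inner dimensions: h_i = 8.67 − 2×0.61 = 7.450 in, b_i = 7.56 − 2×0.61 = 6.340 in
Weak-axis I_min = (h_o·b_o³ − h_i·b_i³)/12 with b_o = 7.56, b_i = 6.340 in (shorter outer/inner sides).
I_min = (8.67×7.56³ − 7.450×6.340³)/12 = 154.0 in⁴
Effective length L_e = K·L = 1 × 225 = 225.0 in
P_cr = π²EI / L_e² = π² × 14300×10³ × 154.0 / 225.0² = 4.292×10^5 lb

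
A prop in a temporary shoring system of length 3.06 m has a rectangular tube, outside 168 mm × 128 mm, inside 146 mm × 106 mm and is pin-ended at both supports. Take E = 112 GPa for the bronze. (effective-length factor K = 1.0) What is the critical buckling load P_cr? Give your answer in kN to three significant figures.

Weak-axis I_min = (h_o·b_o³ − h_i·b_i³)/12 with b_o = 128, b_i = 106.0 mm (shorter outer/inner sides).
I_min = (168×128³ − 146.0×106.0³)/12 = 1.487×10^7 mm⁴
I = 1.487×10^7 mm⁴ = 1.487×10^-5 m⁴
Effective length L_e = K·L = 1 × 3.06 = 3.060 m
P_cr = π²EI / L_e² = π² × 112×10⁹ × 1.487×10^-5 / 3.060² = 1.755×10^6 N

P_cr ≈ 1760 kN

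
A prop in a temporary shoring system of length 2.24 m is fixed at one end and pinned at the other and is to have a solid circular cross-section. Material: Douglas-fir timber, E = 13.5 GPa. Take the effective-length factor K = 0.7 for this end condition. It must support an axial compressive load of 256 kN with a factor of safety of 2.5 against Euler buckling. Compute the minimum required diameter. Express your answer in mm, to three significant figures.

d ≈ 125 mm

Required P_cr = n·P = 2.5 × 256 = 640.0 kN
L_e = K·L = 0.7 × 2.24 = 1.568 m
Required I = P_cr·L_e²/(π²E) = 6.400×10^5 × 1.568² / (π² × 1.35×10^10) = 1.181×10^-5 m⁴
I_req = 1.181×10^7 mm⁴
Solid circle: I = πd⁴/64  ⇒  d = (64I/π)^(1/4) = (64×1.181×10^7/π)^(1/4) = 125 mm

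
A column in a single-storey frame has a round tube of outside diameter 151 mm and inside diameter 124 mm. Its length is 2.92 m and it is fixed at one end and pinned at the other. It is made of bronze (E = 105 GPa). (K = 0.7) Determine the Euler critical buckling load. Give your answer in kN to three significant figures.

d_o = 151 mm, d_i = 124 mm
I = π(d_o⁴ − d_i⁴)/64 = π(151⁴ − 124.0⁴)/64 = 1.391×10^7 mm⁴
I = 1.391×10^7 mm⁴ = 1.391×10^-5 m⁴
Effective length L_e = K·L = 0.7 × 2.92 = 2.044 m
P_cr = π²EI / L_e² = π² × 105×10⁹ × 1.391×10^-5 / 2.044² = 3.451×10^6 N

P_cr ≈ 3450 kN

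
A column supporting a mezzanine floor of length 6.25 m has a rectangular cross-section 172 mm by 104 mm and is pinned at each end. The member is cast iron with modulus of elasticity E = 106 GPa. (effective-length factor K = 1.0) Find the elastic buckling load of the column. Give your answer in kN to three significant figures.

Buckling occurs about the weak axis: I_min = h·b³/12 with b = 104 mm (the shorter side).
I_min = 172×104³/12 = 1.612×10^7 mm⁴
I = 1.612×10^7 mm⁴ = 1.612×10^-5 m⁴
Effective length L_e = K·L = 1 × 6.25 = 6.250 m
P_cr = π²EI / L_e² = π² × 106×10⁹ × 1.612×10^-5 / 6.250² = 4.318×10^5 N

P_cr ≈ 432 kN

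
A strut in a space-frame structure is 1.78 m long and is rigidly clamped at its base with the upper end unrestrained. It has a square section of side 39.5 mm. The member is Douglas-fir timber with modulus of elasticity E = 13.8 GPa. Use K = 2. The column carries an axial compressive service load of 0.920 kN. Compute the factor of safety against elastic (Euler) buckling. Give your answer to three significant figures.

n ≈ 2.37

I = a⁴/12 = 39.5⁴/12 = 2.029×10^5 mm⁴
I = 2.029×10^5 mm⁴ = 2.029×10^-7 m⁴
Effective length L_e = K·L = 2 × 1.78 = 3.560 m
P_cr = π²EI / L_e² = π² × 13.8×10⁹ × 2.029×10^-7 / 3.560² = 2.180×10^3 N
Factor of safety n = P_cr / P = 2.1801 / 0.920 = 2.37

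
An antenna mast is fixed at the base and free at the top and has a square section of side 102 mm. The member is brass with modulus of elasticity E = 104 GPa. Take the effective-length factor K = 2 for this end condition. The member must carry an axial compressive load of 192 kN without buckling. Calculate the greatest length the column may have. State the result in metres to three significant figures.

L_max ≈ 3.47 m

I = a⁴/12 = 102⁴/12 = 9.020×10^6 mm⁴
I = 9.020×10^-6 m⁴
At the buckling limit P_cr = P = 1.920×10^5 N
From P_cr = π²EI/(K·L)²:  L = (1/K)·√(π²EI/P_cr) = (1/2)·√(π²×1.04×10^11×9.020×10^-6/1.920×10^5)
L = 3.47 m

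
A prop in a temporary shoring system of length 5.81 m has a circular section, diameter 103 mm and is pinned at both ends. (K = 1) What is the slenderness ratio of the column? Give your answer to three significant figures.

For a solid circle r = d/4 = 103/4 = 25.75 mm
L_e = K·L = 1 × 5.81 m = 5.810 m = 5810.0 mm
λ = L_e / r_min = 5810.0 / 25.75 = 226

λ ≈ 226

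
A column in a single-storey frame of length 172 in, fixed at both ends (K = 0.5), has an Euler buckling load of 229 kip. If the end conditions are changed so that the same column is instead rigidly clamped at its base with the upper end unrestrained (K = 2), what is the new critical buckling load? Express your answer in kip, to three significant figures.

P_cr ∝ 1/K², so P_cr,new = P_cr,old × (K_old/K_new)² = 229 × (0.5/2)²
= 229 × 0.06250 = 14.3 kip

P_cr ≈ 14.3 kip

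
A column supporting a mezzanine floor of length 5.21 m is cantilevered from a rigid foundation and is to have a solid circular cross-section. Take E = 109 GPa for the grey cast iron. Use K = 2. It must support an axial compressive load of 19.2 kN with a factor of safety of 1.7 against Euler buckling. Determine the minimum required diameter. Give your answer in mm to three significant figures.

Required P_cr = n·P = 1.7 × 19.2 = 32.64 kN
L_e = K·L = 2 × 5.21 = 10.42 m
Required I = P_cr·L_e²/(π²E) = 3.264×10^4 × 10.42² / (π² × 1.09×10^11) = 3.294×10^-6 m⁴
I_req = 3.294×10^6 mm⁴
Solid circle: I = πd⁴/64  ⇒  d = (64I/π)^(1/4) = (64×3.294×10^6/π)^(1/4) = 90.5 mm

d ≈ 90.5 mm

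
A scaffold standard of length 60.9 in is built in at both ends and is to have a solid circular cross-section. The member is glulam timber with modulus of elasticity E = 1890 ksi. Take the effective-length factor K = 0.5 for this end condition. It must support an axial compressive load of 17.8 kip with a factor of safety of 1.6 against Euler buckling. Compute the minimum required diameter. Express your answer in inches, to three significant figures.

d ≈ 2.32 in

Required P_cr = n·P = 1.6 × 17.8 = 28.48 kip
L_e = K·L = 0.5 × 60.9 = 30.45 in
Required I = P_cr·L_e²/(π²E) = 2.848×10^4 × 30.45² / (π² × 1.89×10^6) = 1.416 in⁴
Solid circle: I = πd⁴/64  ⇒  d = (64I/π)^(1/4) = (64×1.416/π)^(1/4) = 2.32 in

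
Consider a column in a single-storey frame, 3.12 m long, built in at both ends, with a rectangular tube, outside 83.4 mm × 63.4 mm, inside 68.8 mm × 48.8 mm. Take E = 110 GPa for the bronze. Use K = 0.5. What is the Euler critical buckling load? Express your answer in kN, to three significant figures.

P_cr ≈ 493 kN

Weak-axis I_min = (h_o·b_o³ − h_i·b_i³)/12 with b_o = 63.4, b_i = 48.80 mm (shorter outer/inner sides).
I_min = (83.4×63.4³ − 68.80×48.80³)/12 = 1.105×10^6 mm⁴
I = 1.105×10^6 mm⁴ = 1.105×10^-6 m⁴
Effective length L_e = K·L = 0.5 × 3.12 = 1.560 m
P_cr = π²EI / L_e² = π² × 110×10⁹ × 1.105×10^-6 / 1.560² = 4.929×10^5 N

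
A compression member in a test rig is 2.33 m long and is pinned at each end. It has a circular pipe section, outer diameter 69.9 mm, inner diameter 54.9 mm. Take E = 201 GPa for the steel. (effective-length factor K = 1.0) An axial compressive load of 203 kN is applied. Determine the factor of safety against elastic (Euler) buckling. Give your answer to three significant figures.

d_o = 69.9 mm, d_i = 54.9 mm
I = π(d_o⁴ − d_i⁴)/64 = π(69.9⁴ − 54.90⁴)/64 = 7.259×10^5 mm⁴
I = 7.259×10^5 mm⁴ = 7.259×10^-7 m⁴
Effective length L_e = K·L = 1 × 2.33 = 2.330 m
P_cr = π²EI / L_e² = π² × 201×10⁹ × 7.259×10^-7 / 2.330² = 2.653×10^5 N
Factor of safety n = P_cr / P = 265.27 / 203 = 1.31

n ≈ 1.31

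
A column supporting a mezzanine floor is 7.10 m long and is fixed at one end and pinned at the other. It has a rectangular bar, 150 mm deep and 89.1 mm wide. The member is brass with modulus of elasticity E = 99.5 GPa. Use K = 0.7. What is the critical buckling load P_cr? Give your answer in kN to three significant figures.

Buckling occurs about the weak axis: I_min = h·b³/12 with b = 89.1 mm (the shorter side).
I_min = 150×89.1³/12 = 8.842×10^6 mm⁴
I = 8.842×10^6 mm⁴ = 8.842×10^-6 m⁴
Effective length L_e = K·L = 0.7 × 7.10 = 4.970 m
P_cr = π²EI / L_e² = π² × 99.5×10⁹ × 8.842×10^-6 / 4.970² = 3.515×10^5 N

P_cr ≈ 352 kN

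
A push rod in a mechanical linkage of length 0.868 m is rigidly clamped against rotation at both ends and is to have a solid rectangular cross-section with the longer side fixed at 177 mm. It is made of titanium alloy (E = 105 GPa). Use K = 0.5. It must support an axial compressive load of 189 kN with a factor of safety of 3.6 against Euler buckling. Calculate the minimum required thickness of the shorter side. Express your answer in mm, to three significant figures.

b ≈ 20.3 mm

Required P_cr = n·P = 3.6 × 189 = 680.4 kN
L_e = K·L = 0.5 × 0.868 = 0.4340 m
Required I = P_cr·L_e²/(π²E) = 6.804×10^5 × 0.4340² / (π² × 1.05×10^11) = 1.237×10^-7 m⁴
I_req = 1.237×10^5 mm⁴
Rectangle, weak axis: I_min = h·b³/12 with h = 177 mm fixed  ⇒  b = (12I/h)^(1/3) = 20.3 mm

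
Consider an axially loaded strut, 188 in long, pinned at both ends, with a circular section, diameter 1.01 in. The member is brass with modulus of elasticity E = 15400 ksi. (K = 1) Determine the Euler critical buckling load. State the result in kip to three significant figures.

I = πd⁴/64 = π×1.01⁴/64 = 5.108×10^-2 in⁴
Effective length L_e = K·L = 1 × 188 = 188.0 in
P_cr = π²EI / L_e² = π² × 15400×10³ × 5.108×10^-2 / 188.0² = 219.7 lb

P_cr ≈ 0.220 kip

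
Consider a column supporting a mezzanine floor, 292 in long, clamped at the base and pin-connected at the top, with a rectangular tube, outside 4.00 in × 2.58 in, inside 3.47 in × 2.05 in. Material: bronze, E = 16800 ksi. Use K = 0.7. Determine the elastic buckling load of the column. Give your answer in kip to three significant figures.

Weak-axis I_min = (h_o·b_o³ − h_i·b_i³)/12 with b_o = 2.58, b_i = 2.050 in (shorter outer/inner sides).
I_min = (4.00×2.58³ − 3.470×2.050³)/12 = 3.233 in⁴
Effective length L_e = K·L = 0.7 × 292 = 204.4 in
P_cr = π²EI / L_e² = π² × 16800×10³ × 3.233 / 204.4² = 1.283×10^4 lb

P_cr ≈ 12.8 kip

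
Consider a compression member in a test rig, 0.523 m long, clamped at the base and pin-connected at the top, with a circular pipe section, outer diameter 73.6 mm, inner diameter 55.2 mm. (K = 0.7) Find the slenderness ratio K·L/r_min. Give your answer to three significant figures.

λ ≈ 15.9

d_o = 73.6 mm, d_i = 55.2 mm
I = π(d_o⁴ − d_i⁴)/64 = π(73.6⁴ − 55.20⁴)/64 = 9.846×10^5 mm⁴
A = 1.861×10^3 mm²;  r_min = √(I/A) = √(9.846×10^5/1.861×10^3) = 23.00 mm
L_e = K·L = 0.7 × 0.523 m = 0.3661 m = 366.10 mm
λ = L_e / r_min = 366.10 / 23.00 = 15.9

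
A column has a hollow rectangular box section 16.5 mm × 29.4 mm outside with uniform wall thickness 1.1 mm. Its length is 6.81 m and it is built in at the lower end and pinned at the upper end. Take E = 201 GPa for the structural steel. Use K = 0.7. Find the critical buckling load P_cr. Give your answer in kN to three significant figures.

Inner dimensions: h_i = 29.4 − 2×1.1 = 27.20 mm, b_i = 16.5 − 2×1.1 = 14.30 mm
Weak-axis I_min = (h_o·b_o³ − h_i·b_i³)/12 with b_o = 16.5, b_i = 14.30 mm (shorter outer/inner sides).
I_min = (29.4×16.5³ − 27.20×14.30³)/12 = 4.378×10^3 mm⁴
I = 4.378×10^3 mm⁴ = 4.378×10^-9 m⁴
Effective length L_e = K·L = 0.7 × 6.81 = 4.767 m
P_cr = π²EI / L_e² = π² × 201×10⁹ × 4.378×10^-9 / 4.767² = 382.1 N

P_cr ≈ 0.382 kN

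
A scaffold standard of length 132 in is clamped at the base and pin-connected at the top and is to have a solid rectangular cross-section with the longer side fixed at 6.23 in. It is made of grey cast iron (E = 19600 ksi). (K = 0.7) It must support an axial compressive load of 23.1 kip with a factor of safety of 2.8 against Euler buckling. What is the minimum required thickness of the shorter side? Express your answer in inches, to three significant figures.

Required P_cr = n·P = 2.8 × 23.1 = 64.68 kip
L_e = K·L = 0.7 × 132 = 92.40 in
Required I = P_cr·L_e²/(π²E) = 6.468×10^4 × 92.40² / (π² × 1.96×10^7) = 2.855 in⁴
Rectangle, weak axis: I_min = h·b³/12 with h = 6.23 in fixed  ⇒  b = (12I/h)^(1/3) = 1.77 in

b ≈ 1.77 in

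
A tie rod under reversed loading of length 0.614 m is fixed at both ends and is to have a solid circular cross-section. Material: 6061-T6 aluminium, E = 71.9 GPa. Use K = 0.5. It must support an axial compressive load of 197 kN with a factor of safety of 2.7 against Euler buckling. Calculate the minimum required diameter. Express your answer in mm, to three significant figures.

d ≈ 34.6 mm

Required P_cr = n·P = 2.7 × 197 = 531.9 kN
L_e = K·L = 0.5 × 0.614 = 0.3070 m
Required I = P_cr·L_e²/(π²E) = 5.319×10^5 × 0.3070² / (π² × 7.19×10^10) = 7.064×10^-8 m⁴
I_req = 7.064×10^4 mm⁴
Solid circle: I = πd⁴/64  ⇒  d = (64I/π)^(1/4) = (64×7.064×10^4/π)^(1/4) = 34.6 mm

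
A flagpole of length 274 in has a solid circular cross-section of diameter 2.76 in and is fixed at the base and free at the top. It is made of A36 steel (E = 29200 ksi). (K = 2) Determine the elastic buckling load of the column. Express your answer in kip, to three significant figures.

P_cr ≈ 2.73 kip

I = πd⁴/64 = π×2.76⁴/64 = 2.848 in⁴
Effective length L_e = K·L = 2 × 274 = 548.0 in
P_cr = π²EI / L_e² = π² × 29200×10³ × 2.848 / 548.0² = 2.734×10^3 lb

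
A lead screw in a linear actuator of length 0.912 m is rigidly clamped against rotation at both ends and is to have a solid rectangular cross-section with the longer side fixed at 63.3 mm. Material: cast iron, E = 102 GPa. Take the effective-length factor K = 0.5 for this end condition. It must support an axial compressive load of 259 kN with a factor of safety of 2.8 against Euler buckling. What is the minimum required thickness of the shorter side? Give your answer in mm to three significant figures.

Required P_cr = n·P = 2.8 × 259 = 725.2 kN
L_e = K·L = 0.5 × 0.912 = 0.4560 m
Required I = P_cr·L_e²/(π²E) = 7.252×10^5 × 0.4560² / (π² × 1.02×10^11) = 1.498×10^-7 m⁴
I_req = 1.498×10^5 mm⁴
Rectangle, weak axis: I_min = h·b³/12 with h = 63.3 mm fixed  ⇒  b = (12I/h)^(1/3) = 30.5 mm

b ≈ 30.5 mm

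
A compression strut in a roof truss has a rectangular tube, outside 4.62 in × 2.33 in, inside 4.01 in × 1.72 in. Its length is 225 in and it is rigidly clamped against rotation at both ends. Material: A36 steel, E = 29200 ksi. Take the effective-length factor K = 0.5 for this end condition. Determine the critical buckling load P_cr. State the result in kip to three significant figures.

P_cr ≈ 72.2 kip

Weak-axis I_min = (h_o·b_o³ − h_i·b_i³)/12 with b_o = 2.33, b_i = 1.720 in (shorter outer/inner sides).
I_min = (4.62×2.33³ − 4.010×1.720³)/12 = 3.170 in⁴
Effective length L_e = K·L = 0.5 × 225 = 112.5 in
P_cr = π²EI / L_e² = π² × 29200×10³ × 3.170 / 112.5² = 7.217×10^4 lb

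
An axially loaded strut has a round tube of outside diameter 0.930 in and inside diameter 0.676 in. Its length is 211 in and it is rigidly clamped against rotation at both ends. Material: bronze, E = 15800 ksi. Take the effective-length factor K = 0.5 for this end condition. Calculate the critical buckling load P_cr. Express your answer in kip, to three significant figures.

P_cr ≈ 0.371 kip

d_o = 0.930 in, d_i = 0.676 in
I = π(d_o⁴ − d_i⁴)/64 = π(0.930⁴ − 0.6760⁴)/64 = 2.647×10^-2 in⁴
Effective length L_e = K·L = 0.5 × 211 = 105.5 in
P_cr = π²EI / L_e² = π² × 15800×10³ × 2.647×10^-2 / 105.5² = 370.8 lb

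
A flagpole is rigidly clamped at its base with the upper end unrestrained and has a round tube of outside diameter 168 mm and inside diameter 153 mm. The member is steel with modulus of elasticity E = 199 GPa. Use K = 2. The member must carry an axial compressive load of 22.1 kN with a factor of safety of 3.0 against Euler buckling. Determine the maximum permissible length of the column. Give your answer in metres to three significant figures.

d_o = 168 mm, d_i = 153 mm
I = π(d_o⁴ − d_i⁴)/64 = π(168⁴ − 153.0⁴)/64 = 1.220×10^7 mm⁴
I = 1.220×10^-5 m⁴
Required critical load P_cr = n·P = 3.0 × 22.1 = 66.30 kN = 6.630×10^4 N
From P_cr = π²EI/(K·L)²:  L = (1/K)·√(π²EI/P_cr) = (1/2)·√(π²×1.99×10^11×1.220×10^-5/6.630×10^4)
L = 9.51 m

L_max ≈ 9.51 m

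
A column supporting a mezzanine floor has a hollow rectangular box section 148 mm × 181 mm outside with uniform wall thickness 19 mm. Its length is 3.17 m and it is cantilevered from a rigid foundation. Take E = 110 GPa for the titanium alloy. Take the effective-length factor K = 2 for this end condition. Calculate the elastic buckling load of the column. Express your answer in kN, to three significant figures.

P_cr ≈ 892 kN

Inner dimensions: h_i = 181 − 2×19 = 143.0 mm, b_i = 148 − 2×19 = 110.0 mm
Weak-axis I_min = (h_o·b_o³ − h_i·b_i³)/12 with b_o = 148, b_i = 110.0 mm (shorter outer/inner sides).
I_min = (181×148³ − 143.0×110.0³)/12 = 3.304×10^7 mm⁴
I = 3.304×10^7 mm⁴ = 3.304×10^-5 m⁴
Effective length L_e = K·L = 2 × 3.17 = 6.340 m
P_cr = π²EI / L_e² = π² × 110×10⁹ × 3.304×10^-5 / 6.340² = 8.923×10^5 N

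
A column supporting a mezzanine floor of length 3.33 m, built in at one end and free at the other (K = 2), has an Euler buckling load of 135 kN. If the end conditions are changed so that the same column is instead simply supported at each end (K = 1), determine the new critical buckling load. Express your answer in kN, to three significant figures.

P_cr ≈ 540 kN

P_cr ∝ 1/K², so P_cr,new = P_cr,old × (K_old/K_new)² = 135 × (2/1)²
= 135 × 4.000 = 540 kN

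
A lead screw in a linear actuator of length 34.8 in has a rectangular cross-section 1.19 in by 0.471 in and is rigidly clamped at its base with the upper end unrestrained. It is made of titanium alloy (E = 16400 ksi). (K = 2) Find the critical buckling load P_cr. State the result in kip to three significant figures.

P_cr ≈ 0.346 kip

Buckling occurs about the weak axis: I_min = h·b³/12 with b = 0.471 in (the shorter side).
I_min = 1.19×0.471³/12 = 1.036×10^-2 in⁴
Effective length L_e = K·L = 2 × 34.8 = 69.60 in
P_cr = π²EI / L_e² = π² × 16400×10³ × 1.036×10^-2 / 69.60² = 346.2 lb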